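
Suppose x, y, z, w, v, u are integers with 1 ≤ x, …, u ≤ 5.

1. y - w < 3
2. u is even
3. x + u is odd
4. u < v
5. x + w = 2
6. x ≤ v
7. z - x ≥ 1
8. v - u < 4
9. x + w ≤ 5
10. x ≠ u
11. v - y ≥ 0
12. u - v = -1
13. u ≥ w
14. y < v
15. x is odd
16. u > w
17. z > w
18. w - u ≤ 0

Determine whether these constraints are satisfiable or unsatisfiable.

Satisfiable

The assignment x = 1, y = 2, z = 2, w = 1, v = 3, u = 2 works:
  constraint 1 holds since y - w = 1.
  constraint 5 holds since x + w = 2.
The rest check out directly.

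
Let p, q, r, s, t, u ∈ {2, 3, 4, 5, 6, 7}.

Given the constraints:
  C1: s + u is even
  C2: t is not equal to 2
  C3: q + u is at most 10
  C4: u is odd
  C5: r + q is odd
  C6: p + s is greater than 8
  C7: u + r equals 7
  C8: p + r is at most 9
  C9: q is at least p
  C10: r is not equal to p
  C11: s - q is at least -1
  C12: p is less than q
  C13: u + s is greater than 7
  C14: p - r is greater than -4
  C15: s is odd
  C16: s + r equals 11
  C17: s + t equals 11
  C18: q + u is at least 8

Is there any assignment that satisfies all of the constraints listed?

Setting (p, q, r, s, t, u) = (3, 7, 4, 7, 4, 3) satisfies everything: constraint 3: q + u = 10; constraint 6: p + s = 10, and the others follow.

Satisfiable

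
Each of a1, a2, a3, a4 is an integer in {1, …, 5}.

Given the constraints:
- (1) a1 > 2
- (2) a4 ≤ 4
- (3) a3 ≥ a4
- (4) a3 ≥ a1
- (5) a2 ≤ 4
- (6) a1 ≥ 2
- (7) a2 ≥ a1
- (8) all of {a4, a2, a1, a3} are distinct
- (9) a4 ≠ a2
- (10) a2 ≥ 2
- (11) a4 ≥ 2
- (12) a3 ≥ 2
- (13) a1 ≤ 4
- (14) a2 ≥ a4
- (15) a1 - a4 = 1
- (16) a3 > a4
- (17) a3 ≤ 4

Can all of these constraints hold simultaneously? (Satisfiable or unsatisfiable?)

Unsatisfiable

Constraints 2, 5, 6, 10, 11, 12, 13, and 17 confine each of a4, a2, a1, a3 to the 3 values {2, …, 4}.
Constraint 8 requires all 4 of them to be distinct, but only 3 values are available — impossible by the pigeonhole principle.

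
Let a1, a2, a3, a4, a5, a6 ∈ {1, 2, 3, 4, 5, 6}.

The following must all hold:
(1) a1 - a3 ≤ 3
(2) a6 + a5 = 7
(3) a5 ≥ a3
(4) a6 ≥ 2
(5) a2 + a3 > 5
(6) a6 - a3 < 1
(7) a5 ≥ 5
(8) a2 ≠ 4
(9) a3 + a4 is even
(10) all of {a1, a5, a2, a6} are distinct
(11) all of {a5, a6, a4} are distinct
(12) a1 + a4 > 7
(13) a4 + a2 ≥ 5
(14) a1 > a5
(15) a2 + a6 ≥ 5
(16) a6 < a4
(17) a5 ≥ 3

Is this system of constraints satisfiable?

Try a1 = 6, a2 = 3, a3 = 4, a4 = 4, a5 = 5, a6 = 2.
Check constraint 1: a1 - a3 = 2; constraint 2: a6 + a5 = 7; constraint 5: a2 + a3 = 7. The remaining constraints are straightforward to verify.

Satisfiable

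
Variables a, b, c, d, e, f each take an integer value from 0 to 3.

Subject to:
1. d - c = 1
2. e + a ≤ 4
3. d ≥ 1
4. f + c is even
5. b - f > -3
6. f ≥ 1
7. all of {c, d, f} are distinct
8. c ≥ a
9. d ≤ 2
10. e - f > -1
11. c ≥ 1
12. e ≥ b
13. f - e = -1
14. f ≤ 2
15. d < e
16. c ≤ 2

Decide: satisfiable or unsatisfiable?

Unsatisfiable

Constraints 3, 6, 9, 11, 14, and 16 confine each of c, d, f to the 2 values {1, 2}.
Constraint 7 requires all 3 of them to be distinct, but only 2 values are available — impossible by the pigeonhole principle.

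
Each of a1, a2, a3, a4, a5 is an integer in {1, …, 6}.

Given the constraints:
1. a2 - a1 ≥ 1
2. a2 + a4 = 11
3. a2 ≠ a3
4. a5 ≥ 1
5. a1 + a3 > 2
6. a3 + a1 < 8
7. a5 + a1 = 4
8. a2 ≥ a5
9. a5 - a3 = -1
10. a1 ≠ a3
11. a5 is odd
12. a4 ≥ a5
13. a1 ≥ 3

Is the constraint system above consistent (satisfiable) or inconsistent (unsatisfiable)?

Satisfiable

Take a1 = 3, a2 = 5, a3 = 2, a4 = 6, a5 = 1. Then constraint 1: a2 - a1 = 2; constraint 2: a2 + a4 = 11; constraint 5: a1 + a3 = 5, and every other listed constraint is also met.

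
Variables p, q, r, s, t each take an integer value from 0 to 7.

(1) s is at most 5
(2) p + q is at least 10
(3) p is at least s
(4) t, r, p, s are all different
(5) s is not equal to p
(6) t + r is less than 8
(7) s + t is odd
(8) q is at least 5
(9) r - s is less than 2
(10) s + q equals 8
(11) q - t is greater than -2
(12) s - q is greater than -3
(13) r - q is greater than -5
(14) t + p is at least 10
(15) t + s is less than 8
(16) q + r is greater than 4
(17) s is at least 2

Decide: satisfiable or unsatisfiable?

The assignment p = 7, q = 5, r = 2, s = 3, t = 4 works:
  constraint 2 holds since p + q = 12.
  constraint 6 holds since t + r = 6.
  constraint 9 holds since r - s = -1.
The rest check out directly.

Satisfiable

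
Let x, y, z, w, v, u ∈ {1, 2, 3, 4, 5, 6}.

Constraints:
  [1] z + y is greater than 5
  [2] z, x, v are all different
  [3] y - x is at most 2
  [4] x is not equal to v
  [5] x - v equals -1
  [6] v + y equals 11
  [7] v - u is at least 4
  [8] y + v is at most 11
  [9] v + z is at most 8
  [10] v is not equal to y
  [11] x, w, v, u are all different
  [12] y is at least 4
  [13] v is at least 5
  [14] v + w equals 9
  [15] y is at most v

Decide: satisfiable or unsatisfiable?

Try x = 5, y = 5, z = 1, w = 3, v = 6, u = 2.
Check constraint 1: z + y = 6; constraint 3: y - x = 0. The remaining constraints are straightforward to verify.

Satisfiable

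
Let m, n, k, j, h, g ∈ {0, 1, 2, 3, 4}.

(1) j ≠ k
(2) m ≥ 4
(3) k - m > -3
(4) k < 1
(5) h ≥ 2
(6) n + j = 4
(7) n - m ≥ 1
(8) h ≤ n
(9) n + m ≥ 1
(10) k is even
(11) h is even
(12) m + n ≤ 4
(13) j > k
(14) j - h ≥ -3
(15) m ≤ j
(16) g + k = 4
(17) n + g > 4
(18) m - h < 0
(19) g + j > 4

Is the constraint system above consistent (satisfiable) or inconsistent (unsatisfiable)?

From constraints 5 and 8: n ≥ h ≥ 2. From constraints 2 and 15: j ≥ m ≥ 4. Hence n + j ≥ 6. But constraint 6 requires n + j = 4, and 4 < 6. Contradiction.

Unsatisfiable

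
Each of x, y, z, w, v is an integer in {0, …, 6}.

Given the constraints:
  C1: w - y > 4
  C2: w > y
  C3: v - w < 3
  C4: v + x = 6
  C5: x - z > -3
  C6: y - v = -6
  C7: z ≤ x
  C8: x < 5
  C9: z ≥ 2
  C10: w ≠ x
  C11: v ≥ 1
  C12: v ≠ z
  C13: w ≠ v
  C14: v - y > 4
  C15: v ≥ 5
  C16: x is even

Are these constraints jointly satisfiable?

From constraint 15: v ≥ 5. From constraints 7 and 9: x ≥ z ≥ 2. Hence v + x ≥ 7. But constraint 4 requires v + x = 6, and 6 < 7. Contradiction.

Unsatisfiable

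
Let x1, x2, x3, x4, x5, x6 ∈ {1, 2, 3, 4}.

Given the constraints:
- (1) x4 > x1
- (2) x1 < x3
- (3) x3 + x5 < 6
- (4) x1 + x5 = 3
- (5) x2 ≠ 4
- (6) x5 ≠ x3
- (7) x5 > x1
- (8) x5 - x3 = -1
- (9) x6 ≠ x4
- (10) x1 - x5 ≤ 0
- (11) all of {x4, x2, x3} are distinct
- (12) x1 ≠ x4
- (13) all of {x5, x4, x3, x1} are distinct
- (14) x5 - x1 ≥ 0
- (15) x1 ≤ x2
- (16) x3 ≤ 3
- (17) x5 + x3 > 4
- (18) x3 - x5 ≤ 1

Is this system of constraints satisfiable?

Satisfiable

Take x1 = 1, x2 = 1, x3 = 3, x4 = 4, x5 = 2, x6 = 1. Then constraint 3: x3 + x5 = 5; constraint 4: x1 + x5 = 3; constraint 8: x5 - x3 = -1, and every other listed constraint is also met.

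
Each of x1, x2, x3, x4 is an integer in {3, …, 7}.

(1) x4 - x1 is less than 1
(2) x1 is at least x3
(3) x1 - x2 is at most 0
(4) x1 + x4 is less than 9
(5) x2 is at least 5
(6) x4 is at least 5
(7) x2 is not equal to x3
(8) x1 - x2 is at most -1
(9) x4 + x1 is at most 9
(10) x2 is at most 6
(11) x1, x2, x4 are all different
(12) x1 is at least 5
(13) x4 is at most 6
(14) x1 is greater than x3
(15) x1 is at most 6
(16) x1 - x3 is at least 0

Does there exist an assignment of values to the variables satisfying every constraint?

Constraints 5, 6, 10, 12, 13, and 15 confine each of x1, x2, x4 to the 2 values {5, 6}.
Constraint 11 requires all 3 of them to be distinct, but only 2 values are available — impossible by the pigeonhole principle.

Unsatisfiable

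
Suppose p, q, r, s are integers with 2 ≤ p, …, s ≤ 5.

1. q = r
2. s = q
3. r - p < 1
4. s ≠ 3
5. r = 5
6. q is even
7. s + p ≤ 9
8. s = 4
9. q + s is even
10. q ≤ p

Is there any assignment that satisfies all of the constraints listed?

Unsatisfiable

Constraint 8 fixes s = 4 and constraint 5 fixes r = 5. Constraints 1 and 2 give s = q = r, so s = r. But 4 ≠ 5 — contradiction.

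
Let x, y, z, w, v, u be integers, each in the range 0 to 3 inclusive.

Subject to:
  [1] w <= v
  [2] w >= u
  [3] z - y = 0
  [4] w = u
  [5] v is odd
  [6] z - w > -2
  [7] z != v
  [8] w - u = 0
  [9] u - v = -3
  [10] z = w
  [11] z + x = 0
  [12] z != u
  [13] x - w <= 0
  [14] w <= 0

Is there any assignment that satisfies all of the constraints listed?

Unsatisfiable

From constraints 4 and 10, z = w = u, so z = u. But constraint 12 says z ≠ u. Contradiction.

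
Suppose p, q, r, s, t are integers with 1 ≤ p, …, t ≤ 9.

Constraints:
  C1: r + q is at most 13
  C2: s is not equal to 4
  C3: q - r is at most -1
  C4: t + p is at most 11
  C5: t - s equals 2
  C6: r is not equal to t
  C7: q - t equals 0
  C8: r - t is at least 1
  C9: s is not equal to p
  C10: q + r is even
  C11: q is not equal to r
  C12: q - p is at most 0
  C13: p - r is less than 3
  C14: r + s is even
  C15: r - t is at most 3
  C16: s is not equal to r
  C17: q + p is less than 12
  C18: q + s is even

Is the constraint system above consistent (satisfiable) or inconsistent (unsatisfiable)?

The assignment p = 7, q = 4, r = 6, s = 2, t = 4 works:
  constraint 1 holds since r + q = 10.
  constraint 3 holds since q - r = -2.
The rest check out directly.

Satisfiable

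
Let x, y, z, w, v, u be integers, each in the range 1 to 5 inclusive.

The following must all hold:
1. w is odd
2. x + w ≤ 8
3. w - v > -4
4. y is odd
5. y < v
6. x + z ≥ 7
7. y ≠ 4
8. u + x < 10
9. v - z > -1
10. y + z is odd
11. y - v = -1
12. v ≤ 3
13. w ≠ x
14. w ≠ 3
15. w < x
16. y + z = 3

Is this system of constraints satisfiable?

Setting (x, y, z, w, v, u) = (5, 1, 2, 1, 2, 4) satisfies everything: constraint 2: x + w = 6; constraint 3: w - v = -1, and the others follow.

Satisfiable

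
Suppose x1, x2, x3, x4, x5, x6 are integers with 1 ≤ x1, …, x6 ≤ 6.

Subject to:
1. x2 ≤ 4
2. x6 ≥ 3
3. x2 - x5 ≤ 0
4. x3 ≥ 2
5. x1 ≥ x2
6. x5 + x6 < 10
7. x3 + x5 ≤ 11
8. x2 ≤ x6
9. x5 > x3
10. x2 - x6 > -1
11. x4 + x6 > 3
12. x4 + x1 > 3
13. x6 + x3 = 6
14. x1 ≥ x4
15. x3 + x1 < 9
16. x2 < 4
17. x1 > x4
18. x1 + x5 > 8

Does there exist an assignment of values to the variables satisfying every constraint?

Satisfiable

Take x1 = 4, x2 = 3, x3 = 3, x4 = 2, x5 = 6, x6 = 3. Then constraint 3: x2 - x5 = -3; constraint 6: x5 + x6 = 9, and every other listed constraint is also met.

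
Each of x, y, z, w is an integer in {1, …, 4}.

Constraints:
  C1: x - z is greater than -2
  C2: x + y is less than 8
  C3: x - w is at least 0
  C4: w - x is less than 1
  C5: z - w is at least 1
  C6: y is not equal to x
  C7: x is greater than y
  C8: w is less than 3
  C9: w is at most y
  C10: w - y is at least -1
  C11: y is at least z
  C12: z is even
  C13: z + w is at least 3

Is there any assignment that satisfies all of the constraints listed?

Satisfiable

One satisfying assignment is x = 3, y = 2, z = 2, w = 1.
For the less obvious constraints — constraint 1: x - z = 1; constraint 2: x + y = 5 — and the others hold by inspection.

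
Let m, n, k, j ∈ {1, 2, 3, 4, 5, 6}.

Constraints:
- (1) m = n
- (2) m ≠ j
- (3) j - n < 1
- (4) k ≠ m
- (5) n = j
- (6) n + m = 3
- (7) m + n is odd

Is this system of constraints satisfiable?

From constraints 1 and 5, m = n = j, so m = j. But constraint 2 says m ≠ j. Contradiction.

Unsatisfiable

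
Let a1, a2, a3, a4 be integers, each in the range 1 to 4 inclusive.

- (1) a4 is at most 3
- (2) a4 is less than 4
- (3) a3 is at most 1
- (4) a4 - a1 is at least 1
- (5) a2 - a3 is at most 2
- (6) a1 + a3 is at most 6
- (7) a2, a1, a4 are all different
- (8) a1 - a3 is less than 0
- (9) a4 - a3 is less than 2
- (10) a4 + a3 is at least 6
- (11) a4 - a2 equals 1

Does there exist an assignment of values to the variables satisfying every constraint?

Unsatisfiable

From constraint 1: a4 ≤ 3. From constraint 3: a3 ≤ 1. Hence a4 + a3 ≤ 4. But constraint 10 requires a4 + a3 ≥ 6, and 6 > 4. Contradiction.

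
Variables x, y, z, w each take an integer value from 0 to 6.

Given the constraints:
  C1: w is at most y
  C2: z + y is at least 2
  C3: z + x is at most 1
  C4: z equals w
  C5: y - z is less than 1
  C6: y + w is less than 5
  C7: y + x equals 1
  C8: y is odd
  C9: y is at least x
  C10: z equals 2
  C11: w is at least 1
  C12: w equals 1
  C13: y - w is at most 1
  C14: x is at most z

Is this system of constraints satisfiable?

Constraint 10 fixes z = 2 and constraint 12 fixes w = 1, but constraint 4 requires z = w. Since 2 ≠ 1, contradiction.

Unsatisfiable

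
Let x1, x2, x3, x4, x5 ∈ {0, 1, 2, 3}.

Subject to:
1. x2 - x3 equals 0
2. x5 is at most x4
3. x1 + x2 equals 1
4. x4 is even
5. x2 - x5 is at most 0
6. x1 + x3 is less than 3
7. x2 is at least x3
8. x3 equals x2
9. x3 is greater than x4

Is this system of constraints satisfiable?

Unsatisfiable

Constraints 2, 5, 7, and 9 give x3 ≤ x2, x2 ≤ x5, x5 ≤ x4, x4 < x3. Chaining: x3 ≤ x2 ≤ x5 ≤ x4 < x3, which forces x3 < x3 — impossible.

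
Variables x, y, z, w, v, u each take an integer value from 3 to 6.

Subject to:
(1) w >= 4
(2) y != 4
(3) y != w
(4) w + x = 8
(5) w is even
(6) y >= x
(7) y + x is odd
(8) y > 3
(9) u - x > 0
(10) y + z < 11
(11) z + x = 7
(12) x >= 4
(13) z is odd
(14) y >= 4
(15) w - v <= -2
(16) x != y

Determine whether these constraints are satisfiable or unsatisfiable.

Satisfiable

Setting (x, y, z, w, v, u) = (4, 5, 3, 4, 6, 5) satisfies everything: constraint 4: w + x = 8; constraint 9: u - x = 1, and the others follow.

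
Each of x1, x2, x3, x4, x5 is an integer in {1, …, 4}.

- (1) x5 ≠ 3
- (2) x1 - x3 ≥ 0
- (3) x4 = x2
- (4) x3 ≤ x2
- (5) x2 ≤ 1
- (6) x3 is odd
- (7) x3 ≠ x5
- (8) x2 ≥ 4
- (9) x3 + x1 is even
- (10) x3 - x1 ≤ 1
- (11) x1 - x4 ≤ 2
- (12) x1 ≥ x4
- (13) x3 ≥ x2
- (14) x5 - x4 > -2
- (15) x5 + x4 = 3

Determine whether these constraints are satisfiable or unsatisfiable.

Unsatisfiable

From constraint 8: x2 ≥ 4. From constraint 5: x2 ≤ 1. But 1 < 4, so no value of x2 works.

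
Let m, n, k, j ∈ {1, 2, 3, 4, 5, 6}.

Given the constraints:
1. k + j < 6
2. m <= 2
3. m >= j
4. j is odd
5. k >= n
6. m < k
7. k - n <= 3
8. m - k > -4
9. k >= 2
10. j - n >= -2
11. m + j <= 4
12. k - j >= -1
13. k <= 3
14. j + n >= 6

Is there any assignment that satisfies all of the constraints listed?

Unsatisfiable

From constraints 2 and 3: j ≤ m ≤ 2. From constraints 5 and 13: n ≤ k ≤ 3. Hence j + n ≤ 5. But constraint 14 requires j + n ≥ 6, and 6 > 5. Contradiction.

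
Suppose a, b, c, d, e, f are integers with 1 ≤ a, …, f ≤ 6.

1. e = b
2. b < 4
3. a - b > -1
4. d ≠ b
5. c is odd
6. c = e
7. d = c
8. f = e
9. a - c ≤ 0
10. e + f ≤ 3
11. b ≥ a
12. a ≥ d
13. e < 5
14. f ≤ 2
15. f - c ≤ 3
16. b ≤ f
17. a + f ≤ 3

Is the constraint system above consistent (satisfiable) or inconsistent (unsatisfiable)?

Unsatisfiable

From constraints 1, 6, and 7, d = c = e = b, so d = b. But constraint 4 says d ≠ b. Contradiction.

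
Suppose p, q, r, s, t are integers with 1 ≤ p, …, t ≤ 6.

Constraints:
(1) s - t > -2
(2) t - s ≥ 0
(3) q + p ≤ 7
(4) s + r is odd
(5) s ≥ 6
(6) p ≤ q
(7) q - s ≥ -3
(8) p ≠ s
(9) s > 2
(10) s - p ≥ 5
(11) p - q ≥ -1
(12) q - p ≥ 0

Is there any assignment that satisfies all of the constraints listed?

Unsatisfiable

Constraints 7, 10, and 11 give p − q ≥ -1, q − s ≥ -3, s − p ≥ 5.
Adding all 3 inequalities: the left sides telescope to 0, and the right sides sum to (-1) + (-3) + 5 = 1. So 0 ≥ 1, which is false.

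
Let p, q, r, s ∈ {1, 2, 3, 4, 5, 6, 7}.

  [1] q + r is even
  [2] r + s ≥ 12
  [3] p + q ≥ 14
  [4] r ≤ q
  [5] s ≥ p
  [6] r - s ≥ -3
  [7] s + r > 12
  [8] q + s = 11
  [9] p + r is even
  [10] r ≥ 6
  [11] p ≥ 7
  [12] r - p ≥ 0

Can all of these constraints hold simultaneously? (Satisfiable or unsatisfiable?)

From constraints 4 and 10: q ≥ r ≥ 6. From constraints 5 and 11: s ≥ p ≥ 7. Hence q + s ≥ 13. But constraint 8 requires q + s = 11, and 11 < 13. Contradiction.

Unsatisfiable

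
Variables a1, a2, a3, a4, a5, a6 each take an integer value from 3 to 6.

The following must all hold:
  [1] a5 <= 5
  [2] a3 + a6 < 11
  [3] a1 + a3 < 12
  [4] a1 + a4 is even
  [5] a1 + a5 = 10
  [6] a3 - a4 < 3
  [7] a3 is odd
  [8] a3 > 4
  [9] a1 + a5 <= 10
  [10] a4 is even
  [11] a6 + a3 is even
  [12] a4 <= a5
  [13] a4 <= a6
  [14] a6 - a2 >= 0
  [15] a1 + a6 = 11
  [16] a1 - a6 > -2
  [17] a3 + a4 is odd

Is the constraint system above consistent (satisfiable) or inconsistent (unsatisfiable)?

Satisfiable

Setting (a1, a2, a3, a4, a5, a6) = (6, 5, 5, 4, 4, 5) satisfies everything: constraint 2: a3 + a6 = 10; constraint 3: a1 + a3 = 11, and the others follow.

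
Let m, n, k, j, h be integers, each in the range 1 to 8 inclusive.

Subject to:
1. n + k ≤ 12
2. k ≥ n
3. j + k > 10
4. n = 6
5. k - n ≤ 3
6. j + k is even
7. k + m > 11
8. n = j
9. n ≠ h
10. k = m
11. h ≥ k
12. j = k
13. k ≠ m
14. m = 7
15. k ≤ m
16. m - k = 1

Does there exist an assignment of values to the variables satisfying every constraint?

Constraint 4 fixes n = 6 and constraint 14 fixes m = 7. Constraints 8, 10, and 12 give n = j = k = m, so n = m. But 6 ≠ 7 — contradiction.

Unsatisfiable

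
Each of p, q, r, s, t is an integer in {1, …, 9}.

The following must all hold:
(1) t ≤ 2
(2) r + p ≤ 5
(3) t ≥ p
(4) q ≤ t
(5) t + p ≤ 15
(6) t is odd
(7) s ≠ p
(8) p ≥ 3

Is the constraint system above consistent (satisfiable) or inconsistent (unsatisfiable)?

From constraints 3 and 8: t ≥ p and p ≥ 3, so t ≥ 3. From constraint 1: t ≤ 2. But 2 < 3, so no value of t works.

Unsatisfiable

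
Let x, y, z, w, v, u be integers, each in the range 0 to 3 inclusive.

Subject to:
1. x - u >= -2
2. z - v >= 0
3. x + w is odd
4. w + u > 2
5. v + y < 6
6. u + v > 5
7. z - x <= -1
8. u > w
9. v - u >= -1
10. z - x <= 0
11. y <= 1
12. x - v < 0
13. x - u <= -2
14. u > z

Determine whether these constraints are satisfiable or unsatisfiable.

Unsatisfiable

Constraints 2, 7, 9, and 13 give z − v ≥ 0, v − u ≥ -1, u − x ≥ 2, x − z ≥ 1.
Adding all 4 inequalities: the left sides telescope to 0, and the right sides sum to 0 + (-1) + 2 + 1 = 2. So 0 ≥ 2, which is false.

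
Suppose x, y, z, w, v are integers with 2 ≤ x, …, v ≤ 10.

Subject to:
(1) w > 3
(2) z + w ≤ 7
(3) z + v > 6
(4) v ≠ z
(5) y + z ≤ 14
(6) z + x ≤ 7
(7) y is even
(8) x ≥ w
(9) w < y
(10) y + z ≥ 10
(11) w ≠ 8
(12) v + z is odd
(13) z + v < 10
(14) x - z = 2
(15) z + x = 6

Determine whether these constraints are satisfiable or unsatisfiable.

Try x = 4, y = 10, z = 2, w = 4, v = 5.
Check constraint 2: z + w = 6; constraint 3: z + v = 7; constraint 5: y + z = 12. The remaining constraints are straightforward to verify.

Satisfiable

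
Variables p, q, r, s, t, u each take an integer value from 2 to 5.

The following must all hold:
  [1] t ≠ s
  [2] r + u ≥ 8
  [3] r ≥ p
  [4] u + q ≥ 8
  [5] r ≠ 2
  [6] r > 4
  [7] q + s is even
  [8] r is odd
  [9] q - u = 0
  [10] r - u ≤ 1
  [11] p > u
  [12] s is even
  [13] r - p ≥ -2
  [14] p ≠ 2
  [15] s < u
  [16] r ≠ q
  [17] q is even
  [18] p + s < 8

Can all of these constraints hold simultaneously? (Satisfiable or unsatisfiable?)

Setting (p, q, r, s, t, u) = (5, 4, 5, 2, 5, 4) satisfies everything: constraint 2: r + u = 9; constraint 4: u + q = 8; constraint 9: q - u = 0, and the others follow.

Satisfiable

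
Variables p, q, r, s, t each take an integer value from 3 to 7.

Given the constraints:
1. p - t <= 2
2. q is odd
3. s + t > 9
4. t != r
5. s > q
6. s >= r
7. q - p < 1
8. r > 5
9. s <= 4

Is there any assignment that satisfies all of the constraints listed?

Unsatisfiable

From constraint 8: r ≥ 6. From constraints 6 and 9: r ≤ s and s ≤ 4, so r ≤ 4. But 4 < 6, so no value of r works.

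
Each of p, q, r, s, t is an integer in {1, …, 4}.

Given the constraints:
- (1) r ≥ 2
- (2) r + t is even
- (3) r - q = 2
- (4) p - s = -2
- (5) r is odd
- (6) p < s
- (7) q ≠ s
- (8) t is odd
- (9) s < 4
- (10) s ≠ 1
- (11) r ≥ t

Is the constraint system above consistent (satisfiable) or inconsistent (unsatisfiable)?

Setting (p, q, r, s, t) = (1, 1, 3, 3, 1) satisfies everything: constraint 3: r - q = 2; constraint 4: p - s = -2, and the others follow.

Satisfiable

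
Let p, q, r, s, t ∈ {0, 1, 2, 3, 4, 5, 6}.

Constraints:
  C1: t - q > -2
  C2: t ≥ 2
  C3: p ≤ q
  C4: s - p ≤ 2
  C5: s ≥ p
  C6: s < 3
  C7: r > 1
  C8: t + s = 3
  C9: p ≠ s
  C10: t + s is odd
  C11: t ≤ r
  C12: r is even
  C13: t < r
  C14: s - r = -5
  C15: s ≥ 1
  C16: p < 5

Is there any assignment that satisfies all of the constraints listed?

Satisfiable

One satisfying assignment is p = 0, q = 1, r = 6, s = 1, t = 2.
For the less obvious constraints — constraint 1: t - q = 1; constraint 4: s - p = 1; constraint 8: t + s = 3 — and the others hold by inspection.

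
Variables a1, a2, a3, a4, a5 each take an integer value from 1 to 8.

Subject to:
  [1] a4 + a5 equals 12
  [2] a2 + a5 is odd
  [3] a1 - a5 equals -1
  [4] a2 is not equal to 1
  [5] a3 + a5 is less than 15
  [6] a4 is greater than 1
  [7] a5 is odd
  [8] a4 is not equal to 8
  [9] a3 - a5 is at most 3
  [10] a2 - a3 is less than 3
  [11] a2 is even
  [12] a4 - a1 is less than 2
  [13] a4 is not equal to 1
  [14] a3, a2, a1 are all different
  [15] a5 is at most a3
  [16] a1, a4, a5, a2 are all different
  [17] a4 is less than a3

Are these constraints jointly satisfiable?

The assignment a1 = 6, a2 = 8, a3 = 7, a4 = 5, a5 = 7 works:
  constraint 1 holds since a4 + a5 = 12.
  constraint 3 holds since a1 - a5 = -1.
The rest check out directly.

Satisfiable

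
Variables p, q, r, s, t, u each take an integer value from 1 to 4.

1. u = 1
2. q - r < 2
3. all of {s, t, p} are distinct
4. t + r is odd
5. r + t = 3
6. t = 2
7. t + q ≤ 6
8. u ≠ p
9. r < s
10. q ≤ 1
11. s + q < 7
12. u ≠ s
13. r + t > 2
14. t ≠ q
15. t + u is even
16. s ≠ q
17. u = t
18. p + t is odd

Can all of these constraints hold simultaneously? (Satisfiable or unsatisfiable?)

Constraint 1 fixes u = 1 and constraint 6 fixes t = 2, but constraint 17 requires u = t. Since 1 ≠ 2, contradiction.

Unsatisfiable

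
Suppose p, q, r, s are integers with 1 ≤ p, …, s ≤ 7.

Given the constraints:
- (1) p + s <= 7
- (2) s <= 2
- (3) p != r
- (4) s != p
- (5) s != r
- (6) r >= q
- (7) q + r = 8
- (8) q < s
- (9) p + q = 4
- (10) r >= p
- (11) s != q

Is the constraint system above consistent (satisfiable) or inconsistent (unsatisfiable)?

Satisfiable

One satisfying assignment is p = 3, q = 1, r = 7, s = 2.
For the less obvious constraints — constraint 1: p + s = 5; constraint 7: q + r = 8; constraint 9: p + q = 4 — and the others hold by inspection.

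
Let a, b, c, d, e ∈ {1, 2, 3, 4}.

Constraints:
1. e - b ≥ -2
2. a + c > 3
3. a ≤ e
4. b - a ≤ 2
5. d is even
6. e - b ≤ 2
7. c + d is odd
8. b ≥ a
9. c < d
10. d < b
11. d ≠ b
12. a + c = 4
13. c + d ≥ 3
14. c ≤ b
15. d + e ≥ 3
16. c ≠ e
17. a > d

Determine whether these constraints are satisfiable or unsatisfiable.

Satisfiable

Take a = 3, b = 3, c = 1, d = 2, e = 3. Then constraint 1: e - b = 0; constraint 2: a + c = 4; constraint 4: b - a = 0, and every other listed constraint is also met.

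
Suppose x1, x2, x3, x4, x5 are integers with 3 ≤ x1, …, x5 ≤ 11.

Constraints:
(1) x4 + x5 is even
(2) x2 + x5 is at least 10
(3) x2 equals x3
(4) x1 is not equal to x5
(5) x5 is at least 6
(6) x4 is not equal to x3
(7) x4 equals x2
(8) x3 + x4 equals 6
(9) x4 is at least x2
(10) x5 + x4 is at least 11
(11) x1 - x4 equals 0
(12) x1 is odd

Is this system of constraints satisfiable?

From constraints 3 and 7, x4 = x2 = x3, so x4 = x3. But constraint 6 says x4 ≠ x3. Contradiction.

Unsatisfiable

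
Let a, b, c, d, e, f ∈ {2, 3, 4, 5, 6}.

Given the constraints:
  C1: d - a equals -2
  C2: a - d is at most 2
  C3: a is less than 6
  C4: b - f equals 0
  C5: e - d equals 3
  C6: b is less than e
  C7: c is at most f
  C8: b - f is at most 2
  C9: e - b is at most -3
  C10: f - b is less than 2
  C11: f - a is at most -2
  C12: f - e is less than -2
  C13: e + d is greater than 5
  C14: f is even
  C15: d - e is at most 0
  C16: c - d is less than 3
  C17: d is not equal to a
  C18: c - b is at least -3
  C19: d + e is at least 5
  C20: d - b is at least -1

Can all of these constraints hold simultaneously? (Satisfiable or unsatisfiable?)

Constraints 2, 8, 9, 11, and 15 give d − a ≥ -2, a − f ≥ 2, f − b ≥ -2, b − e ≥ 3, e − d ≥ 0.
Adding all 5 inequalities: the left sides telescope to 0, and the right sides sum to (-2) + 2 + (-2) + 3 + 0 = 1. So 0 ≥ 1, which is false.

Unsatisfiable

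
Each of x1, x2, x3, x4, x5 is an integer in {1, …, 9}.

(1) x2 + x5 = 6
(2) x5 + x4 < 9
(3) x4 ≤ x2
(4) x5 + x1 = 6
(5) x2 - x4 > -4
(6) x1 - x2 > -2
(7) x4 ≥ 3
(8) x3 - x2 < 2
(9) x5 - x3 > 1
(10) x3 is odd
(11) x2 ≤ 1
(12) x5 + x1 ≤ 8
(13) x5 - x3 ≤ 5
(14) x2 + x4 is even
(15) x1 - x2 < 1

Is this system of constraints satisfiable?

From constraint 7: x4 ≥ 3. From constraints 3 and 11: x4 ≤ x2 and x2 ≤ 1, so x4 ≤ 1. But 1 < 3, so no value of x4 works.

Unsatisfiable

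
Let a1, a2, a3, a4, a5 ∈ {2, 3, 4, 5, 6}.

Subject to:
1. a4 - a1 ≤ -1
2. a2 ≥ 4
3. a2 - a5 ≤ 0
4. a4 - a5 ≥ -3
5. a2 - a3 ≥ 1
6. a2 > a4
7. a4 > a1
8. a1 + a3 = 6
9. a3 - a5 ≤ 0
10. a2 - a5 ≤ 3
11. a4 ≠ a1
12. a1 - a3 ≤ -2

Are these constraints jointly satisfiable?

Unsatisfiable

Constraints 1, 3, 4, 5, and 12 give a5 − a2 ≥ 0, a2 − a3 ≥ 1, a3 − a1 ≥ 2, a1 − a4 ≥ 1, a4 − a5 ≥ -3.
Adding all 5 inequalities: the left sides telescope to 0, and the right sides sum to 0 + 1 + 2 + 1 + (-3) = 1. So 0 ≥ 1, which is false.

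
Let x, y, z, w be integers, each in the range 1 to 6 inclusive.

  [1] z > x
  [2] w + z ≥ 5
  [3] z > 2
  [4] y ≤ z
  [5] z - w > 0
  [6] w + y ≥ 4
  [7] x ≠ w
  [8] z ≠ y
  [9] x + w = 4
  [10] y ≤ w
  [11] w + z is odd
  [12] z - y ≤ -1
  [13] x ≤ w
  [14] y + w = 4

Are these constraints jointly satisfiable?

Unsatisfiable

Constraints 5, 10, and 12 give w < z, z < y, y ≤ w. Chaining: w < z < y ≤ w, which forces w < w — impossible.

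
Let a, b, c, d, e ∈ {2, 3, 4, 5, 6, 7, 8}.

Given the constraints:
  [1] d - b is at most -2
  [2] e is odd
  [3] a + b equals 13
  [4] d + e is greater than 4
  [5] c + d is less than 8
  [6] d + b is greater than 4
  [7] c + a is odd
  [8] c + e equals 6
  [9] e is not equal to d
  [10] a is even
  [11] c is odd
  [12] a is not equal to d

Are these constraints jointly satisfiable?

Setting (a, b, c, d, e) = (8, 5, 3, 2, 3) satisfies everything: constraint 1: d - b = -3; constraint 3: a + b = 13, and the others follow.

Satisfiable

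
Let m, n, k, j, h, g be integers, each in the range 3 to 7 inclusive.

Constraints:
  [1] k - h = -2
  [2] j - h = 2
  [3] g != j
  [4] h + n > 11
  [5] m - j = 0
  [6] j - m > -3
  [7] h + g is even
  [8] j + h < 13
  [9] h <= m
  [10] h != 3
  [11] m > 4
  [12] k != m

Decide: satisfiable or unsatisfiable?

Satisfiable

The assignment m = 7, n = 7, k = 3, j = 7, h = 5, g = 5 works:
  constraint 1 holds since k - h = -2.
  constraint 2 holds since j - h = 2.
  constraint 4 holds since h + n = 12.
The rest check out directly.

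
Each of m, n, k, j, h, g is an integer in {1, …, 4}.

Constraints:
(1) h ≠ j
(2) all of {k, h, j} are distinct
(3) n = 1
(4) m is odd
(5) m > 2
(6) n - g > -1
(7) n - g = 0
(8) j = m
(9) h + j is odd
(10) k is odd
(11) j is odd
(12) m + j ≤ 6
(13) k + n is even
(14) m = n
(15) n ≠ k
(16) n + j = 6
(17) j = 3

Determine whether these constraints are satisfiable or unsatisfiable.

Unsatisfiable

Constraint 17 fixes j = 3 and constraint 3 fixes n = 1. Constraints 8 and 14 give j = m = n, so j = n. But 3 ≠ 1 — contradiction.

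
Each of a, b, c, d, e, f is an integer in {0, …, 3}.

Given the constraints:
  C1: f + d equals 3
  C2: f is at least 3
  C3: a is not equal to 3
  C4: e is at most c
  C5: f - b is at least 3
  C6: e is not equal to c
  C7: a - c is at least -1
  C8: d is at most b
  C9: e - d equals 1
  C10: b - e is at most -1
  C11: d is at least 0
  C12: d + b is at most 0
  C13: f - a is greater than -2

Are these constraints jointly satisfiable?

Try a = 2, b = 0, c = 2, d = 0, e = 1, f = 3.
Check constraint 1: f + d = 3; constraint 5: f - b = 3. The remaining constraints are straightforward to verify.

Satisfiable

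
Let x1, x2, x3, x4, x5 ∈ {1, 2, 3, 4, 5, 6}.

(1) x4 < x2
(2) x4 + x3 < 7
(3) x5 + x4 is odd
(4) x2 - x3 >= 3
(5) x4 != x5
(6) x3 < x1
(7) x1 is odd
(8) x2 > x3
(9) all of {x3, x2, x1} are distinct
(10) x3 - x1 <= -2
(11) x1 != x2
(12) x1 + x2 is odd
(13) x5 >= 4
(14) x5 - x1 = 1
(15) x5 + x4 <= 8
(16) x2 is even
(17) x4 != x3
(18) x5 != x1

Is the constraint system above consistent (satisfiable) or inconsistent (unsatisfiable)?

Satisfiable

Try x1 = 5, x2 = 6, x3 = 3, x4 = 1, x5 = 6.
Check constraint 2: x4 + x3 = 4; constraint 4: x2 - x3 = 3; constraint 10: x3 - x1 = -2. The remaining constraints are straightforward to verify.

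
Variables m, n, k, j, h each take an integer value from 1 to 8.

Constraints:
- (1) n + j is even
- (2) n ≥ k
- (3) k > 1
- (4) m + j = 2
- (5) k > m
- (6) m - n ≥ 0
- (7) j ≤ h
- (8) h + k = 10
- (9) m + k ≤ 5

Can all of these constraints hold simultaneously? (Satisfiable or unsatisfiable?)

Unsatisfiable

Constraints 2, 5, and 6 give n ≤ m, m < k, k ≤ n. Chaining: n ≤ m < k ≤ n, which forces n < n — impossible.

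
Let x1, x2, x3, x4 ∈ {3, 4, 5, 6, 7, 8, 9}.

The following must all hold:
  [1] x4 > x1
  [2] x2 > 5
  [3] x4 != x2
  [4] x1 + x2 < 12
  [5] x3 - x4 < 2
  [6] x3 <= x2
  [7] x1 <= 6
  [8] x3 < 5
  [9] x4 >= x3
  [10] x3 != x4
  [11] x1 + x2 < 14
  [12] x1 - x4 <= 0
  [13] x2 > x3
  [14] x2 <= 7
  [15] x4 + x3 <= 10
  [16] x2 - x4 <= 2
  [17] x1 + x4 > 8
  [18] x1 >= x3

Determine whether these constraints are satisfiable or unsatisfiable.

The assignment x1 = 4, x2 = 7, x3 = 4, x4 = 5 works:
  constraint 4 holds since x1 + x2 = 11.
  constraint 5 holds since x3 - x4 = -1.
  constraint 11 holds since x1 + x2 = 11.
The rest check out directly.

Satisfiable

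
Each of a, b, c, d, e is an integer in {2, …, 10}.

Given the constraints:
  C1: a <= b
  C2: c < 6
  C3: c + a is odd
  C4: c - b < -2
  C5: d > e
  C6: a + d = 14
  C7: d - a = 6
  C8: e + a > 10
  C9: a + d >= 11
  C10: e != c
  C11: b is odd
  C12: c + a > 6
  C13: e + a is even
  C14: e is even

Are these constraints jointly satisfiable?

Try a = 4, b = 7, c = 3, d = 10, e = 8.
Check constraint 4: c - b = -4; constraint 6: a + d = 14. The remaining constraints are straightforward to verify.

Satisfiable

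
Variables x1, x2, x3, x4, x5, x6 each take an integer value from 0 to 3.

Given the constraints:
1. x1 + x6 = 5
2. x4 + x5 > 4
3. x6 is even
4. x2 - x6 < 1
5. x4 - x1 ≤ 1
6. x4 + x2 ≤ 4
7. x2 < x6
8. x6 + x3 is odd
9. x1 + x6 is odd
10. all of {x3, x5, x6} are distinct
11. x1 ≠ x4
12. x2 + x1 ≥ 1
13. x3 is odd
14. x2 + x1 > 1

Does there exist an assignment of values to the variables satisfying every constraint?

Take x1 = 3, x2 = 0, x3 = 1, x4 = 2, x5 = 3, x6 = 2. Then constraint 1: x1 + x6 = 5; constraint 2: x4 + x5 = 5; constraint 4: x2 - x6 = -2, and every other listed constraint is also met.

Satisfiable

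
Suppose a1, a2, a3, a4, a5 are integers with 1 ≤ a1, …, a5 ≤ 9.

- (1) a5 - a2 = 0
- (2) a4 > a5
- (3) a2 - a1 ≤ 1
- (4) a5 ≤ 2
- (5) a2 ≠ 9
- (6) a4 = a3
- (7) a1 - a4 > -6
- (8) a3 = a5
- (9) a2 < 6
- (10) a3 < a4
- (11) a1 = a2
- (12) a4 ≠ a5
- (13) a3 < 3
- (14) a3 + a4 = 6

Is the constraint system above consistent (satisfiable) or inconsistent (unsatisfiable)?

From constraints 6 and 8, a4 = a3 = a5, so a4 = a5. But constraint 12 says a4 ≠ a5. Contradiction.

Unsatisfiable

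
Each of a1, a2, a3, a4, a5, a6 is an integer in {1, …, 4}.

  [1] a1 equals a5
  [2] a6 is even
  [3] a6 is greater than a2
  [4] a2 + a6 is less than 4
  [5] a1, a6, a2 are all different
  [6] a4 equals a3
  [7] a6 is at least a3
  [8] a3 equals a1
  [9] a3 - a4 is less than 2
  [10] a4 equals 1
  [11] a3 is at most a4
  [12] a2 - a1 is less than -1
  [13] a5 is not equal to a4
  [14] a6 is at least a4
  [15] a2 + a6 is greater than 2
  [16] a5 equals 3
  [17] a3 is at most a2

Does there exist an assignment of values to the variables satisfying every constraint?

Unsatisfiable

Constraint 10 fixes a4 = 1 and constraint 16 fixes a5 = 3. Constraints 1, 6, and 8 give a4 = a3 = a1 = a5, so a4 = a5. But 1 ≠ 3 — contradiction.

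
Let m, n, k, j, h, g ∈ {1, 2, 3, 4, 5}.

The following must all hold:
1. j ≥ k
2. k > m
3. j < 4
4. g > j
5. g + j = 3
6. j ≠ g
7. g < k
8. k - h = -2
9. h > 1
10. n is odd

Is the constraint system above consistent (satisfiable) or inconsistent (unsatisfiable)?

Unsatisfiable

Constraints 1, 4, and 7 give k ≤ j, j < g, g < k. Chaining: k ≤ j < g < k, which forces k < k — impossible.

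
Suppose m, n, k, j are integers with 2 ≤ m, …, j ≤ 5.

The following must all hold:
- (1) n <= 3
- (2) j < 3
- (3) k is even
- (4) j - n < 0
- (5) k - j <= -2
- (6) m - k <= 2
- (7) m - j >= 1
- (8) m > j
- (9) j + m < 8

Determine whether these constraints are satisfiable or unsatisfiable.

Constraints 5, 6, and 7 give j − k ≥ 2, k − m ≥ -2, m − j ≥ 1.
Adding all 3 inequalities: the left sides telescope to 0, and the right sides sum to 2 + (-2) + 1 = 1. So 0 ≥ 1, which is false.

Unsatisfiable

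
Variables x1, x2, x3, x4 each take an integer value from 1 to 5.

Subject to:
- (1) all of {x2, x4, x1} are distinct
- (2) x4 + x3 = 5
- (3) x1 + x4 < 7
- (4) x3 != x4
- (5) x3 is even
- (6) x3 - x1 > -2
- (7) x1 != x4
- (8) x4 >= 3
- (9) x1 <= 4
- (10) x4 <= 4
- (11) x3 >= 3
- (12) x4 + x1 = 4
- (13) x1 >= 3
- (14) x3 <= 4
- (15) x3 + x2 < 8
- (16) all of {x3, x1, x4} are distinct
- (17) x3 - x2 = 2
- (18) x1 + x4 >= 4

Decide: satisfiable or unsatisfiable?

Constraints 8, 9, 10, 11, 13, and 14 confine each of x3, x1, x4 to the 2 values {3, 4}.
Constraint 16 requires all 3 of them to be distinct, but only 2 values are available — impossible by the pigeonhole principle.

Unsatisfiable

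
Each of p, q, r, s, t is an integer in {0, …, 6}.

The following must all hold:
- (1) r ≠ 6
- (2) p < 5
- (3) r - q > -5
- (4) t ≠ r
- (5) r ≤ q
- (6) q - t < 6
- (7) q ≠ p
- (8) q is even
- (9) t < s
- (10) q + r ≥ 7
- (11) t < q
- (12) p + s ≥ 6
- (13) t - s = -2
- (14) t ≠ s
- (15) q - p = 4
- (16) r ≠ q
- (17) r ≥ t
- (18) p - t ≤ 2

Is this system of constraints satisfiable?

One satisfying assignment is p = 2, q = 6, r = 3, s = 4, t = 2.
For the less obvious constraints — constraint 3: r - q = -3; constraint 6: q - t = 4 — and the others hold by inspection.

Satisfiable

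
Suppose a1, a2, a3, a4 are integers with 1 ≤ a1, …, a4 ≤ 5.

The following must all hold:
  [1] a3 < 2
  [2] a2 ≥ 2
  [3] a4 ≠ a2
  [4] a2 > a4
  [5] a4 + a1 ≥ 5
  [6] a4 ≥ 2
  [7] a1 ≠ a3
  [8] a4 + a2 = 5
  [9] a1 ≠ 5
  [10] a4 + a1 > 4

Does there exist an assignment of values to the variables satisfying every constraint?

One satisfying assignment is a1 = 4, a2 = 3, a3 = 1, a4 = 2.
For the less obvious constraints — constraint 5: a4 + a1 = 6; constraint 8: a4 + a2 = 5 — and the others hold by inspection.

Satisfiable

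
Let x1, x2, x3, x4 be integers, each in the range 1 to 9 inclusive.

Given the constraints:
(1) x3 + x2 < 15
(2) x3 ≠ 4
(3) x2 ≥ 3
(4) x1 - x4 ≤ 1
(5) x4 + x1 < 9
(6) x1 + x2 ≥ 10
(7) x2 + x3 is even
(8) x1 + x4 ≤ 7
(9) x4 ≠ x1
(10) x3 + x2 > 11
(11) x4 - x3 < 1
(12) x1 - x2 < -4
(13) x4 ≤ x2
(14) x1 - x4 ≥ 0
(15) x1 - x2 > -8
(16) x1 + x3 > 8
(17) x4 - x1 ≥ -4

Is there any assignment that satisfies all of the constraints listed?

Satisfiable

Setting (x1, x2, x3, x4) = (4, 9, 5, 3) satisfies everything: constraint 1: x3 + x2 = 14; constraint 4: x1 - x4 = 1, and the others follow.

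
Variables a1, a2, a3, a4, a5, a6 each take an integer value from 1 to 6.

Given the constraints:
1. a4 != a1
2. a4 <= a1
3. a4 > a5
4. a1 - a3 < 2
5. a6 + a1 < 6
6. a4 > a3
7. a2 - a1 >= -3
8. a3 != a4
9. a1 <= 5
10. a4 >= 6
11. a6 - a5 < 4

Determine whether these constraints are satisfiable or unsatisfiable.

Unsatisfiable

From constraints 2 and 10: a1 ≥ a4 and a4 ≥ 6, so a1 ≥ 6. From constraint 9: a1 ≤ 5. But 5 < 6, so no value of a1 works.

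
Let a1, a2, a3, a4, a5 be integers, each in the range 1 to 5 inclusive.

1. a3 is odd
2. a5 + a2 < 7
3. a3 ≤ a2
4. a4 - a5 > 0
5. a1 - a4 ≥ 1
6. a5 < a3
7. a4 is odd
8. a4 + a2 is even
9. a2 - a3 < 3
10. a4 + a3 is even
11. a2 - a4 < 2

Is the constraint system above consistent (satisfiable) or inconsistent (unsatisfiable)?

Try a1 = 5, a2 = 3, a3 = 3, a4 = 3, a5 = 2.
Check constraint 2: a5 + a2 = 5; constraint 4: a4 - a5 = 1. The remaining constraints are straightforward to verify.

Satisfiable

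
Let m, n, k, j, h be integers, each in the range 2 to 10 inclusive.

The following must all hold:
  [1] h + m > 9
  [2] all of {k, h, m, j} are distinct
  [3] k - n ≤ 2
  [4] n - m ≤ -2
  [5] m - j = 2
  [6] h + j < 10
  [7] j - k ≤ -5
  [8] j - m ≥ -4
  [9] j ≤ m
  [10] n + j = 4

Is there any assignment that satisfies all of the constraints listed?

Constraints 3, 4, 7, and 8 give k − j ≥ 5, j − m ≥ -4, m − n ≥ 2, n − k ≥ -2.
Adding all 4 inequalities: the left sides telescope to 0, and the right sides sum to 5 + (-4) + 2 + (-2) = 1. So 0 ≥ 1, which is false.

Unsatisfiable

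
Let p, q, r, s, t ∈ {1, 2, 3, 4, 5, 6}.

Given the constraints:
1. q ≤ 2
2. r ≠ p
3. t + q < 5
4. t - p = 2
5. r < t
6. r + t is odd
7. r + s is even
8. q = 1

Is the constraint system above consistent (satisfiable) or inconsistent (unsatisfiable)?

Setting (p, q, r, s, t) = (1, 1, 2, 2, 3) satisfies everything: constraint 3: t + q = 4; constraint 4: t - p = 2; constraint 6: r + t = 5 is odd, and the others follow.

Satisfiable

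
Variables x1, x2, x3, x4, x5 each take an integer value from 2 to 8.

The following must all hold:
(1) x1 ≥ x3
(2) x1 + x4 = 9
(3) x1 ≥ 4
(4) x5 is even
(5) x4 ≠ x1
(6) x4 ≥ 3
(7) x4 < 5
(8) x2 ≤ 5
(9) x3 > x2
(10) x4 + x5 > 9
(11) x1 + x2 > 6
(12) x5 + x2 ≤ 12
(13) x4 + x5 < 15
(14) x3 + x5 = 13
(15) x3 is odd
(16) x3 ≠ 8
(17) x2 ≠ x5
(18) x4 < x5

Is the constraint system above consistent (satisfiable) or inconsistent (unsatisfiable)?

One satisfying assignment is x1 = 5, x2 = 4, x3 = 5, x4 = 4, x5 = 8.
For the less obvious constraints — constraint 2: x1 + x4 = 9; constraint 10: x4 + x5 = 12 — and the others hold by inspection.

Satisfiable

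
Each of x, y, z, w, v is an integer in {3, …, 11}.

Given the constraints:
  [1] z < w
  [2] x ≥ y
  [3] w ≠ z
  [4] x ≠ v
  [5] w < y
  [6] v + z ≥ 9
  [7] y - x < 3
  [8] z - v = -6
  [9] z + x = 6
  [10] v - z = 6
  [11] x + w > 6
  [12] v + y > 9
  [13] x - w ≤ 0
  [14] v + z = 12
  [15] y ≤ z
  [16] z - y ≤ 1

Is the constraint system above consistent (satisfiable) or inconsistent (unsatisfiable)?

Unsatisfiable

Constraints 1, 5, and 15 give w < y, y ≤ z, z < w. Chaining: w < y ≤ z < w, which forces w < w — impossible.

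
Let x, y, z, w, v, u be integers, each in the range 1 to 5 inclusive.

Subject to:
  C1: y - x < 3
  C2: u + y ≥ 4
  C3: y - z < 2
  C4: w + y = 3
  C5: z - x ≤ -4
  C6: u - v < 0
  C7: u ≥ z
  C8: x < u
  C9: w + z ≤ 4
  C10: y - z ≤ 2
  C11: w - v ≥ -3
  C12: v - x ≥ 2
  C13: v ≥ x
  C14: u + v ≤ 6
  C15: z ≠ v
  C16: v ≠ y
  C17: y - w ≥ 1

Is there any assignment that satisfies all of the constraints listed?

Constraints 5, 10, 11, 12, and 17 give z − y ≥ -2, y − w ≥ 1, w − v ≥ -3, v − x ≥ 2, x − z ≥ 4.
Adding all 5 inequalities: the left sides telescope to 0, and the right sides sum to (-2) + 1 + (-3) + 2 + 4 = 2. So 0 ≥ 2, which is false.

Unsatisfiable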